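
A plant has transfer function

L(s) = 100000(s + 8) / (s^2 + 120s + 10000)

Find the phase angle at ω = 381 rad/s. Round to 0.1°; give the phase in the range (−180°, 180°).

At s = jω = j381:
zero (s+8): 8 + j381 → |·| = √(8²+381²) = √145225 ≈ 381.08, ∠ = arctan(381/8) ≈ 88.80°
quadratic: (j381)² + 120·j381 + 10000 = -135161 + j45720 → |·| ≈ 1.4268e+05, ∠ ≈ 161.31°
∠L = 88.80° − 161.31° = -72.51°

-72.5°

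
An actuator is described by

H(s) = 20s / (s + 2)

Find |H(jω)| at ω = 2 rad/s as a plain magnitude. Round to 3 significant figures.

At s = jω = j2:
zero at origin: s = j2 → |·| = 2, ∠ = 90.00°
pole (s+2): 2 + j2 → |·| = √(2²+2²) = √8 ≈ 2.8284, ∠ = arctan(2/2) ≈ 45.00°
|H| = 20 · 2 / 2.8284 ≈ 14.142

14.1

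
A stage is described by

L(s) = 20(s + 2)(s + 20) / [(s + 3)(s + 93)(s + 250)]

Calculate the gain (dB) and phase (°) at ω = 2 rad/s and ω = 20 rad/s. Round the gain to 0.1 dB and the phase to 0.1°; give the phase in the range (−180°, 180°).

ω = 2: -37.4 dB, 15.3°; ω = 20: -32.6 dB, 31.1°

At s = jω = j2:
zero (s+2): 2 + j2 → |·| = √(2²+2²) = √8 ≈ 2.8284, ∠ = arctan(2/2) ≈ 45.00°
zero (s+20): 20 + j2 → |·| = √(20²+2²) = √404 ≈ 20.1, ∠ = arctan(2/20) ≈ 5.71°
pole (s+3): 3 + j2 → |·| = √(3²+2²) = √13 ≈ 3.6056, ∠ = arctan(2/3) ≈ 33.69°
pole (s+93): 93 + j2 → |·| = √(93²+2²) = √8653 ≈ 93.022, ∠ = arctan(2/93) ≈ 1.23°
pole (s+250): 250 + j2 → |·| = √(250²+2²) = √62504 ≈ 250.01, ∠ = arctan(2/250) ≈ 0.46°
|L| = 20 · 56.851 / 83853 ≈ 0.01356
Gain = 20 log₁₀(0.01356) ≈ -37.35 dB
∠L = 50.71° − 35.38° = 15.33°

At s = jω = j20:
zero (s+2): 2 + j20 → |·| = √(2²+20²) = √404 ≈ 20.1, ∠ = arctan(20/2) ≈ 84.29°
zero (s+20): 20 + j20 → |·| = √(20²+20²) = √800 ≈ 28.284, ∠ = arctan(20/20) ≈ 45.00°
pole (s+3): 3 + j20 → |·| = √(3²+20²) = √409 ≈ 20.224, ∠ = arctan(20/3) ≈ 81.47°
pole (s+93): 93 + j20 → |·| = √(93²+20²) = √9049 ≈ 95.126, ∠ = arctan(20/93) ≈ 12.14°
pole (s+250): 250 + j20 → |·| = √(250²+20²) = √62900 ≈ 250.8, ∠ = arctan(20/250) ≈ 4.57°
|L| = 20 · 568.51 / 4.825e+05 ≈ 0.023565
Gain = 20 log₁₀(0.023565) ≈ -32.55 dB
∠L = 129.29° − 98.18° = 31.11°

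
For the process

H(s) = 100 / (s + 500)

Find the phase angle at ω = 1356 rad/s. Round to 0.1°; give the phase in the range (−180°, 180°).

-69.8°

At s = jω = j1356:
pole (s+500): 500 + j1356 → |·| = √(500²+1356²) = √2088736 ≈ 1445.2, ∠ = arctan(1356/500) ≈ 69.76°
∠H = 0.00° − 69.76° = -69.76°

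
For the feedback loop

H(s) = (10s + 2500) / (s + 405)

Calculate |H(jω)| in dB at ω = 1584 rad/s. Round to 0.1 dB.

19.8 dB

Substitute s = j1584:
Numerator: 10(j1584) + 2500 = 2500 + j15840
Denominator: (j1584) + 405 = 405 + j1584
|N| = √(2500² + 15840²) ≈ 16036, ∠N ≈ 81.03°
|D| = √(405² + 1584²) ≈ 1635, ∠D ≈ 75.66°
|H| = 16036 / 1635 ≈ 9.808
Gain = 20 log₁₀(9.808) ≈ 19.83 dB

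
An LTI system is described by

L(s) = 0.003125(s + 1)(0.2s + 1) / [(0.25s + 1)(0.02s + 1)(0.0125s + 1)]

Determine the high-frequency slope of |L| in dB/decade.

Each pole contributes −20 dB/decade at high frequency; each zero contributes +20 dB/decade.
Net: 2 zero(s) − 3 pole(s) → -20 dB/decade.

-20 dB/decade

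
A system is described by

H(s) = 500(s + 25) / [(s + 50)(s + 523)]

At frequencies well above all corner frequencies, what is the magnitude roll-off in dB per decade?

-20 dB/decade

Each pole contributes −20 dB/decade at high frequency; each zero contributes +20 dB/decade.
Net: 1 zero(s) − 2 pole(s) → -20 dB/decade.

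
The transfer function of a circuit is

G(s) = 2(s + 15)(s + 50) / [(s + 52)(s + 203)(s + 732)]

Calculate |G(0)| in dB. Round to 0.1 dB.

-74.2 dB

G(0) = 2·15·50 / (52·203·732) ≈ 0.00019412
20 log₁₀(0.00019412) ≈ -74.24 dB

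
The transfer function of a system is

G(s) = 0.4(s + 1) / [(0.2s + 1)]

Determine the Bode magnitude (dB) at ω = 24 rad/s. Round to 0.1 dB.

5.8 dB

At ω = 24 rad/s:
zero (1 + j24·1) = 1 + j24 → |·| ≈ 24.021, ∠ ≈ 87.61°
pole (1 + j24·0.2) = 1 + j4.8 → |·| ≈ 4.9031, ∠ ≈ 78.23°
|G| = 0.4 · 24.021 / (4.9031) ≈ 1.9597
Gain = 20 log₁₀(1.9597) ≈ 5.84 dB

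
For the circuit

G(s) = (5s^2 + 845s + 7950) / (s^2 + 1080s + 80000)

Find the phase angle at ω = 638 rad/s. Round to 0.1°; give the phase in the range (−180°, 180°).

Substitute s = j638:
Numerator: 5(j638)^2 + 845(j638) + 7950 = -2027270 + j539110
Denominator: (j638)^2 + 1080(j638) + 80000 = -327044 + j689040
|N| = √(2027270² + 539110²) ≈ 2.0977e+06, ∠N ≈ 165.11°
|D| = √(327044² + 689040²) ≈ 7.6271e+05, ∠D ≈ 115.39°
∠G = 165.11° − 115.39° = 49.72°

49.7°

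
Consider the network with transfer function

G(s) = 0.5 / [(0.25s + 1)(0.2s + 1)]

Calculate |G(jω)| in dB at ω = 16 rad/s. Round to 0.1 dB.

At ω = 16 rad/s:
pole (1 + j16·0.25) = 1 + j4 → |·| ≈ 4.1231, ∠ ≈ 75.96°
pole (1 + j16·0.2) = 1 + j3.2 → |·| ≈ 3.3526, ∠ ≈ 72.65°
|G| = 0.5 · 1 / (4.1231 · 3.3526) ≈ 0.036171
Gain = 20 log₁₀(0.036171) ≈ -28.83 dB

-28.8 dB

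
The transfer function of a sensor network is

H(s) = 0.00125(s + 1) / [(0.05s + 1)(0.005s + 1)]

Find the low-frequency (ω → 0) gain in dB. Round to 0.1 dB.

-58.1 dB

H(0) = 0.00125 · 1 / 1 = 0.00125
20 log₁₀(0.00125) ≈ -58.06 dB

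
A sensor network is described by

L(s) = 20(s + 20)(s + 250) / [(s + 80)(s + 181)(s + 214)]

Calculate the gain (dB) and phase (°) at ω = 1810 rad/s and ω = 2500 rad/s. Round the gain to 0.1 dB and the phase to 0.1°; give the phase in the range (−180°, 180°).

ω = 1810: -39.2 dB, -83.5°; ω = 2500: -42.0 dB, -85.3°

At s = jω = j1810:
zero (s+20): 20 + j1810 → |·| = √(20²+1810²) = √3276500 ≈ 1810.1, ∠ = arctan(1810/20) ≈ 89.37°
zero (s+250): 250 + j1810 → |·| = √(250²+1810²) = √3338600 ≈ 1827.2, ∠ = arctan(1810/250) ≈ 82.14°
pole (s+80): 80 + j1810 → |·| = √(80²+1810²) = √3282500 ≈ 1811.8, ∠ = arctan(1810/80) ≈ 87.47°
pole (s+181): 181 + j1810 → |·| = √(181²+1810²) = √3308861 ≈ 1819, ∠ = arctan(1810/181) ≈ 84.29°
pole (s+214): 214 + j1810 → |·| = √(214²+1810²) = √3321896 ≈ 1822.6, ∠ = arctan(1810/214) ≈ 83.26°
|L| = 20 · 3.3074e+06 / 6.0067e+09 ≈ 0.011012
Gain = 20 log₁₀(0.011012) ≈ -39.16 dB
∠L = 171.51° − 255.02° = -83.51°

At s = jω = j2500:
zero (s+20): 20 + j2500 → |·| = √(20²+2500²) = √6250400 ≈ 2500.1, ∠ = arctan(2500/20) ≈ 89.54°
zero (s+250): 250 + j2500 → |·| = √(250²+2500²) = √6312500 ≈ 2512.5, ∠ = arctan(2500/250) ≈ 84.29°
pole (s+80): 80 + j2500 → |·| = √(80²+2500²) = √6256400 ≈ 2501.3, ∠ = arctan(2500/80) ≈ 88.17°
pole (s+181): 181 + j2500 → |·| = √(181²+2500²) = √6282761 ≈ 2506.5, ∠ = arctan(2500/181) ≈ 85.86°
pole (s+214): 214 + j2500 → |·| = √(214²+2500²) = √6295796 ≈ 2509.1, ∠ = arctan(2500/214) ≈ 85.11°
|L| = 20 · 6.2815e+06 / 1.5731e+10 ≈ 0.0079861
Gain = 20 log₁₀(0.0079861) ≈ -41.95 dB
∠L = 173.83° − 259.14° = -85.31°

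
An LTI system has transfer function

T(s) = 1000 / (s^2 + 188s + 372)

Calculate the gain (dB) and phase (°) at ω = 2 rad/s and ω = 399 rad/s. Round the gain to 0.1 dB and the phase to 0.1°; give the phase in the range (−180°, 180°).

ω = 2: 5.6 dB, -45.6°; ω = 399: -44.9 dB, -154.7°

Substitute s = j2:
Numerator: 1000 = 1000 + j0
Denominator: (j2)^2 + 188(j2) + 372 = 368 + j376
|N| = √(1000² + 0²) ≈ 1000, ∠N ≈ 0.00°
|D| = √(368² + 376²) ≈ 526.12, ∠D ≈ 45.62°
|T| = 1000 / 526.12 ≈ 1.9007
Gain = 20 log₁₀(1.9007) ≈ 5.58 dB
∠T = 0.00° − 45.62° = -45.62°

Substitute s = j399:
Numerator: 1000 = 1000 + j0
Denominator: (j399)^2 + 188(j399) + 372 = -158829 + j75012
|N| = √(1000² + 0²) ≈ 1000, ∠N ≈ 0.00°
|D| = √(158829² + 75012²) ≈ 1.7565e+05, ∠D ≈ 154.72°
|T| = 1000 / 1.7565e+05 ≈ 0.0056931
Gain = 20 log₁₀(0.0056931) ≈ -44.89 dB
∠T = 0.00° − 154.72° = -154.72°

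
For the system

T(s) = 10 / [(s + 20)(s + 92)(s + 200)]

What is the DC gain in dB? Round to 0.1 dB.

T(0) = 10 / (20·92·200) ≈ 2.7174e-05
20 log₁₀(2.7174e-05) ≈ -91.32 dB

-91.3 dB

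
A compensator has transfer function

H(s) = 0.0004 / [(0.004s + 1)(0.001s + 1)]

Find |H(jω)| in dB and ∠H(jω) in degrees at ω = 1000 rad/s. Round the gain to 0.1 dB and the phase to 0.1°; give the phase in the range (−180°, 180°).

-83.3 dB, -121.0°

At ω = 1000 rad/s:
pole (1 + j1000·0.004) = 1 + j4 → |·| ≈ 4.1231, ∠ ≈ 75.96°
pole (1 + j1000·0.001) = 1 + j1 → |·| ≈ 1.4142, ∠ ≈ 45.00°
|H| = 0.0004 · 1 / (4.1231 · 1.4142) ≈ 6.86e-05
Gain = 20 log₁₀(6.86e-05) ≈ -83.27 dB
∠H = (0°) − (75.96° + 45.00°) = -120.96°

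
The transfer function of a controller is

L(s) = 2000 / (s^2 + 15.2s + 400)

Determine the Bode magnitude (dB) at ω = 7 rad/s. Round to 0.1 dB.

At s = jω = j7:
quadratic: (j7)² + 15.2·j7 + 400 = 351 + j106.4 → |·| ≈ 366.77, ∠ ≈ 16.86°
|L| = 2000 / 366.77 ≈ 5.453
Gain = 20 log₁₀(5.453) ≈ 14.73 dB

14.7 dB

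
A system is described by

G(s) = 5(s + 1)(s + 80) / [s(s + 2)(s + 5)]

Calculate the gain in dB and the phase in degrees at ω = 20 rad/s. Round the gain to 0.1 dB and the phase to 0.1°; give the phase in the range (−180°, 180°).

At s = jω = j20:
zero (s+1): 1 + j20 → |·| = √(1²+20²) = √401 ≈ 20.025, ∠ = arctan(20/1) ≈ 87.14°
zero (s+80): 80 + j20 → |·| = √(80²+20²) = √6800 ≈ 82.462, ∠ = arctan(20/80) ≈ 14.04°
pole (s+2): 2 + j20 → |·| = √(2²+20²) = √404 ≈ 20.1, ∠ = arctan(20/2) ≈ 84.29°
pole (s+5): 5 + j20 → |·| = √(5²+20²) = √425 ≈ 20.616, ∠ = arctan(20/5) ≈ 75.96°
pole at origin: |s| = 20, ∠ = 90.00° (in denominator)
|G| = 5 · 1651.3 / 8287.6 ≈ 0.99625
Gain = 20 log₁₀(0.99625) ≈ -0.03 dB
∠G = 101.18° − 250.25° = -149.07°

-0.0 dB, -149.1°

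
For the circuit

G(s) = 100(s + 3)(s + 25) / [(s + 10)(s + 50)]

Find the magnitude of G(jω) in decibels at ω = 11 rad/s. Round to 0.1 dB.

At s = jω = j11:
zero (s+3): 3 + j11 → |·| = √(3²+11²) = √130 ≈ 11.402, ∠ = arctan(11/3) ≈ 74.74°
zero (s+25): 25 + j11 → |·| = √(25²+11²) = √746 ≈ 27.313, ∠ = arctan(11/25) ≈ 23.75°
pole (s+10): 10 + j11 → |·| = √(10²+11²) = √221 ≈ 14.866, ∠ = arctan(11/10) ≈ 47.73°
pole (s+50): 50 + j11 → |·| = √(50²+11²) = √2621 ≈ 51.196, ∠ = arctan(11/50) ≈ 12.41°
|G| = 100 · 311.42 / 761.08 ≈ 40.918
Gain = 20 log₁₀(40.918) ≈ 32.24 dB

32.2 dB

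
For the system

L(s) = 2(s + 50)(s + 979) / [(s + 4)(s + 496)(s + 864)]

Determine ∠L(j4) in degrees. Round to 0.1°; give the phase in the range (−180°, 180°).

-40.9°

At s = jω = j4:
zero (s+50): 50 + j4 → |·| = √(50²+4²) = √2516 ≈ 50.16, ∠ = arctan(4/50) ≈ 4.57°
zero (s+979): 979 + j4 → |·| = √(979²+4²) = √958457 ≈ 979.01, ∠ = arctan(4/979) ≈ 0.23°
pole (s+4): 4 + j4 → |·| = √(4²+4²) = √32 ≈ 5.6569, ∠ = arctan(4/4) ≈ 45.00°
pole (s+496): 496 + j4 → |·| = √(496²+4²) = √246032 ≈ 496.02, ∠ = arctan(4/496) ≈ 0.46°
pole (s+864): 864 + j4 → |·| = √(864²+4²) = √746512 ≈ 864.01, ∠ = arctan(4/864) ≈ 0.27°
∠L = 4.80° − 45.73° = -40.93°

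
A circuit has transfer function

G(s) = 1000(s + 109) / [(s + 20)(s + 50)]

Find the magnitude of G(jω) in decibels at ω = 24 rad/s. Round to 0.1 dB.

At s = jω = j24:
zero (s+109): 109 + j24 → |·| = √(109²+24²) = √12457 ≈ 111.61, ∠ = arctan(24/109) ≈ 12.42°
pole (s+20): 20 + j24 → |·| = √(20²+24²) = √976 ≈ 31.241, ∠ = arctan(24/20) ≈ 50.19°
pole (s+50): 50 + j24 → |·| = √(50²+24²) = √3076 ≈ 55.462, ∠ = arctan(24/50) ≈ 25.64°
|G| = 1000 · 111.61 / 1732.7 ≈ 64.414
Gain = 20 log₁₀(64.414) ≈ 36.18 dB

36.2 dB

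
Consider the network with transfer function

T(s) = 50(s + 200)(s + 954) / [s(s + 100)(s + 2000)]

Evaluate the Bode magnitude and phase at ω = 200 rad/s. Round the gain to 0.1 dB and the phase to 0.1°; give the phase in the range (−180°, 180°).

-16.3 dB, -102.3°

At s = jω = j200:
zero (s+200): 200 + j200 → |·| = √(200²+200²) = √80000 ≈ 282.84, ∠ = arctan(200/200) ≈ 45.00°
zero (s+954): 954 + j200 → |·| = √(954²+200²) = √950116 ≈ 974.74, ∠ = arctan(200/954) ≈ 11.84°
pole (s+100): 100 + j200 → |·| = √(100²+200²) = √50000 ≈ 223.61, ∠ = arctan(200/100) ≈ 63.43°
pole (s+2000): 2000 + j200 → |·| = √(2000²+200²) = √4040000 ≈ 2010, ∠ = arctan(200/2000) ≈ 5.71°
pole at origin: |s| = 200, ∠ = 90.00° (in denominator)
|T| = 50 · 2.757e+05 / 8.9891e+07 ≈ 0.15335
Gain = 20 log₁₀(0.15335) ≈ -16.29 dB
∠T = 56.84° − 159.14° = -102.30°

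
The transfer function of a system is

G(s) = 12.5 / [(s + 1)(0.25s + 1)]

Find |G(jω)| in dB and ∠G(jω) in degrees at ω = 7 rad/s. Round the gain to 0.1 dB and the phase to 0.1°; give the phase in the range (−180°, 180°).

At ω = 7 rad/s:
pole (1 + j7·1) = 1 + j7 → |·| ≈ 7.0711, ∠ ≈ 81.87°
pole (1 + j7·0.25) = 1 + j1.75 → |·| ≈ 2.0156, ∠ ≈ 60.26°
|G| = 12.5 · 1 / (7.0711 · 2.0156) ≈ 0.87704
Gain = 20 log₁₀(0.87704) ≈ -1.14 dB
∠G = (0°) − (81.87° + 60.26°) = -142.13°

-1.1 dB, -142.1°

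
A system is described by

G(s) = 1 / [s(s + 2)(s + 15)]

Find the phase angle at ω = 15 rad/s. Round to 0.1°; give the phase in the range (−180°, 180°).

142.6°

At s = jω = j15:
pole (s+2): 2 + j15 → |·| = √(2²+15²) = √229 ≈ 15.133, ∠ = arctan(15/2) ≈ 82.41°
pole (s+15): 15 + j15 → |·| = √(15²+15²) = √450 ≈ 21.213, ∠ = arctan(15/15) ≈ 45.00°
pole at origin: |s| = 15, ∠ = 90.00° (in denominator)
∠G = 0.00° − 217.41° = -217.41° ≡ 142.59° (principal value)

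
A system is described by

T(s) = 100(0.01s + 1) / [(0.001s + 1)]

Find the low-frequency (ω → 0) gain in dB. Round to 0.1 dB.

T(0) = 100 · 1 / 1 = 100
20 log₁₀(100) ≈ 40.00 dB

40.0 dB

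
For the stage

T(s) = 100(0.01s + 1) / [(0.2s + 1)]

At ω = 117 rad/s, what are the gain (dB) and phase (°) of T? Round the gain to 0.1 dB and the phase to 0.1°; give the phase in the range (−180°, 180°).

At ω = 117 rad/s:
zero (1 + j117·0.01) = 1 + j1.17 → |·| ≈ 1.5391, ∠ ≈ 49.48°
pole (1 + j117·0.2) = 1 + j23.4 → |·| ≈ 23.421, ∠ ≈ 87.55°
|T| = 100 · 1.5391 / (23.421) ≈ 6.5715
Gain = 20 log₁₀(6.5715) ≈ 16.35 dB
∠T = (49.48°) − (87.55°) = -38.07°

16.4 dB, -38.1°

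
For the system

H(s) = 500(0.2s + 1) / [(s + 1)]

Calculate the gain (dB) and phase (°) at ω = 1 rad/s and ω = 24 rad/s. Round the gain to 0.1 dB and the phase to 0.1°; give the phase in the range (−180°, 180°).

ω = 1: 51.1 dB, -33.7°; ω = 24: 40.2 dB, -9.4°

At ω = 1 rad/s:
zero (1 + j1·0.2) = 1 + j0.2 → |·| ≈ 1.0198, ∠ ≈ 11.31°
pole (1 + j1·1) = 1 + j1 → |·| ≈ 1.4142, ∠ ≈ 45.00°
|H| = 500 · 1.0198 / (1.4142) ≈ 360.56
Gain = 20 log₁₀(360.56) ≈ 51.14 dB
∠H = (11.31°) − (45.00°) = -33.69°

At ω = 24 rad/s:
zero (1 + j24·0.2) = 1 + j4.8 → |·| ≈ 4.9031, ∠ ≈ 78.23°
pole (1 + j24·1) = 1 + j24 → |·| ≈ 24.021, ∠ ≈ 87.61°
|H| = 500 · 4.9031 / (24.021) ≈ 102.06
Gain = 20 log₁₀(102.06) ≈ 40.18 dB
∠H = (78.23°) − (87.61°) = -9.38°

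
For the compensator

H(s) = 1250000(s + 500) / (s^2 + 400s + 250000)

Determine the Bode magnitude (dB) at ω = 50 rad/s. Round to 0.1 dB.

At s = jω = j50:
zero (s+500): 500 + j50 → |·| = √(500²+50²) = √252500 ≈ 502.49, ∠ = arctan(50/500) ≈ 5.71°
quadratic: (j50)² + 400·j50 + 250000 = 247500 + j20000 → |·| ≈ 2.4831e+05, ∠ ≈ 4.62°
|H| = 1250000 · 502.49 / 2.4831e+05 ≈ 2529.5
Gain = 20 log₁₀(2529.5) ≈ 68.06 dB

68.1 dB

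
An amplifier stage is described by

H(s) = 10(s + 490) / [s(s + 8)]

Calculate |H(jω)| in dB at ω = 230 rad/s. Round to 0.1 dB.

-19.8 dB

At s = jω = j230:
zero (s+490): 490 + j230 → |·| = √(490²+230²) = √293000 ≈ 541.29, ∠ = arctan(230/490) ≈ 25.14°
pole (s+8): 8 + j230 → |·| = √(8²+230²) = √52964 ≈ 230.14, ∠ = arctan(230/8) ≈ 88.01°
pole at origin: |s| = 230, ∠ = 90.00° (in denominator)
|H| = 10 · 541.29 / 52932 ≈ 0.10226
Gain = 20 log₁₀(0.10226) ≈ -19.81 dB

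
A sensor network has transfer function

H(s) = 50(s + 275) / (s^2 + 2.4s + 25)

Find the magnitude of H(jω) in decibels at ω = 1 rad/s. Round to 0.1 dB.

At s = jω = j1:
zero (s+275): 275 + j1 → |·| = √(275²+1²) = √75626 ≈ 275, ∠ = arctan(1/275) ≈ 0.21°
quadratic: (j1)² + 2.4·j1 + 25 = 24 + j2.4 → |·| ≈ 24.12, ∠ ≈ 5.71°
|H| = 50 · 275 / 24.12 ≈ 570.07
Gain = 20 log₁₀(570.07) ≈ 55.12 dB

55.1 dB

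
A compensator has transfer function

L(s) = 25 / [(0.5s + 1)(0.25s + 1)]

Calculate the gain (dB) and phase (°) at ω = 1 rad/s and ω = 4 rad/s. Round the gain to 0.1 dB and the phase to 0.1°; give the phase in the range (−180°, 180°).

At ω = 1 rad/s:
pole (1 + j1·0.5) = 1 + j0.5 → |·| ≈ 1.118, ∠ ≈ 26.57°
pole (1 + j1·0.25) = 1 + j0.25 → |·| ≈ 1.0308, ∠ ≈ 14.04°
|L| = 25 · 1 / (1.118 · 1.0308) ≈ 21.693
Gain = 20 log₁₀(21.693) ≈ 26.73 dB
∠L = (0°) − (26.57° + 14.04°) = -40.61°

At ω = 4 rad/s:
pole (1 + j4·0.5) = 1 + j2 → |·| ≈ 2.2361, ∠ ≈ 63.43°
pole (1 + j4·0.25) = 1 + j1 → |·| ≈ 1.4142, ∠ ≈ 45.00°
|L| = 25 · 1 / (2.2361 · 1.4142) ≈ 7.9057
Gain = 20 log₁₀(7.9057) ≈ 17.96 dB
∠L = (0°) − (63.43° + 45.00°) = -108.43°

ω = 1: 26.7 dB, -40.6°; ω = 4: 18.0 dB, -108.4°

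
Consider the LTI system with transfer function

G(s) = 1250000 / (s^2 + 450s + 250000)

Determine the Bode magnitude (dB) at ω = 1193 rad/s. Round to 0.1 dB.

-0.3 dB

At s = jω = j1193:
quadratic: (j1193)² + 450·j1193 + 250000 = -1173249 + j536850 → |·| ≈ 1.2902e+06, ∠ ≈ 155.41°
|G| = 1250000 / 1.2902e+06 ≈ 0.96884
Gain = 20 log₁₀(0.96884) ≈ -0.27 dB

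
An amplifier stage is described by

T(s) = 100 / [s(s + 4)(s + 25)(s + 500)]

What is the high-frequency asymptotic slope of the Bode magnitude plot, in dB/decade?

-80 dB/decade

Each pole contributes −20 dB/decade at high frequency; each zero contributes +20 dB/decade.
Net: 0 zero(s) − 4 pole(s) → -80 dB/decade.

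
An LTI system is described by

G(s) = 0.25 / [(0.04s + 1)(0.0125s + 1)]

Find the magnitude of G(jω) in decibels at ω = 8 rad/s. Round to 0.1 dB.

-12.5 dB

At ω = 8 rad/s:
pole (1 + j8·0.04) = 1 + j0.32 → |·| ≈ 1.05, ∠ ≈ 17.74°
pole (1 + j8·0.0125) = 1 + j0.1 → |·| ≈ 1.005, ∠ ≈ 5.71°
|G| = 0.25 · 1 / (1.05 · 1.005) ≈ 0.23691
Gain = 20 log₁₀(0.23691) ≈ -12.51 dB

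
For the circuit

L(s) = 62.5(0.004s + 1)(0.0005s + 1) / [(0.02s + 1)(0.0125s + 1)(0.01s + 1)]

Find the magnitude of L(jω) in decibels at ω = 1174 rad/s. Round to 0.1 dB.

At ω = 1174 rad/s:
zero (1 + j1174·0.004) = 1 + j4.696 → |·| ≈ 4.8013, ∠ ≈ 77.98°
zero (1 + j1174·0.0005) = 1 + j0.587 → |·| ≈ 1.1596, ∠ ≈ 30.41°
pole (1 + j1174·0.02) = 1 + j23.48 → |·| ≈ 23.501, ∠ ≈ 87.56°
pole (1 + j1174·0.0125) = 1 + j14.675 → |·| ≈ 14.709, ∠ ≈ 86.10°
pole (1 + j1174·0.01) = 1 + j11.74 → |·| ≈ 11.783, ∠ ≈ 85.13°
|L| = 62.5 · 4.8013 · 1.1596 / (23.501 · 14.709 · 11.783) ≈ 0.085432
Gain = 20 log₁₀(0.085432) ≈ -21.37 dB

-21.4 dB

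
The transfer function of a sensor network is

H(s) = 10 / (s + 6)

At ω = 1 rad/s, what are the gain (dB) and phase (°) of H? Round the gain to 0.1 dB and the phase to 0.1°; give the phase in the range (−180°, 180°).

Substitute s = j1:
Numerator: 10 = 10 + j0
Denominator: (j1) + 6 = 6 + j1
|N| = √(10² + 0²) ≈ 10, ∠N ≈ 0.00°
|D| = √(6² + 1²) ≈ 6.0828, ∠D ≈ 9.46°
|H| = 10 / 6.0828 ≈ 1.644
Gain = 20 log₁₀(1.644) ≈ 4.32 dB
∠H = 0.00° − 9.46° = -9.46°

4.3 dB, -9.5°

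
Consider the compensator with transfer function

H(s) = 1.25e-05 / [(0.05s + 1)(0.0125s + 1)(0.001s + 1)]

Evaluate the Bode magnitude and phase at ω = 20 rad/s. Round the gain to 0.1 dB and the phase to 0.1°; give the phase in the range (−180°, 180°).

At ω = 20 rad/s:
pole (1 + j20·0.05) = 1 + j1 → |·| ≈ 1.4142, ∠ ≈ 45.00°
pole (1 + j20·0.0125) = 1 + j0.25 → |·| ≈ 1.0308, ∠ ≈ 14.04°
pole (1 + j20·0.001) = 1 + j0.02 → |·| ≈ 1.0002, ∠ ≈ 1.15°
|H| = 1.25e-05 · 1 / (1.4142 · 1.0308 · 1.0002) ≈ 8.5731e-06
Gain = 20 log₁₀(8.5731e-06) ≈ -101.34 dB
∠H = (0°) − (45.00° + 14.04° + 1.15°) = -60.19°

-101.3 dB, -60.2°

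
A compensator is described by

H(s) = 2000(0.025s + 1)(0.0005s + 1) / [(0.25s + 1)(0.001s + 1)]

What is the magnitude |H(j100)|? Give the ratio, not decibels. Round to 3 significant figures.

At ω = 100 rad/s:
zero (1 + j100·0.025) = 1 + j2.5 → |·| ≈ 2.6926, ∠ ≈ 68.20°
zero (1 + j100·0.0005) = 1 + j0.05 → |·| ≈ 1.0012, ∠ ≈ 2.86°
pole (1 + j100·0.25) = 1 + j25 → |·| ≈ 25.02, ∠ ≈ 87.71°
pole (1 + j100·0.001) = 1 + j0.1 → |·| ≈ 1.005, ∠ ≈ 5.71°
|H| = 2000 · 2.6926 · 1.0012 / (25.02 · 1.005) ≈ 214.42

214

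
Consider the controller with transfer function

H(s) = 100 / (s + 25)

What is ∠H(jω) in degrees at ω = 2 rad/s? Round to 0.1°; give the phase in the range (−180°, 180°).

-4.6°

At s = jω = j2:
pole (s+25): 25 + j2 → |·| = √(25²+2²) = √629 ≈ 25.08, ∠ = arctan(2/25) ≈ 4.57°
∠H = 0.00° − 4.57° = -4.57°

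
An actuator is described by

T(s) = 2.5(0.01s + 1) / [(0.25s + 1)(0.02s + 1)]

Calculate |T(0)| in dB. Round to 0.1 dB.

T(0) = 2.5 · 1 / 1 = 2.5
20 log₁₀(2.5) ≈ 7.96 dB

8.0 dB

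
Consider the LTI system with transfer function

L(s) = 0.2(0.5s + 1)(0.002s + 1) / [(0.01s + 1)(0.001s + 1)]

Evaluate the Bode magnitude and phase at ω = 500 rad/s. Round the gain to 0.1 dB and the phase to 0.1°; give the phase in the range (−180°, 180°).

At ω = 500 rad/s:
zero (1 + j500·0.5) = 1 + j250 → |·| ≈ 250, ∠ ≈ 89.77°
zero (1 + j500·0.002) = 1 + j1 → |·| ≈ 1.4142, ∠ ≈ 45.00°
pole (1 + j500·0.01) = 1 + j5 → |·| ≈ 5.099, ∠ ≈ 78.69°
pole (1 + j500·0.001) = 1 + j0.5 → |·| ≈ 1.118, ∠ ≈ 26.57°
|L| = 0.2 · 250 · 1.4142 / (5.099 · 1.118) ≈ 12.404
Gain = 20 log₁₀(12.404) ≈ 21.87 dB
∠L = (89.77° + 45.00°) − (78.69° + 26.57°) = 29.51°

21.9 dB, 29.5°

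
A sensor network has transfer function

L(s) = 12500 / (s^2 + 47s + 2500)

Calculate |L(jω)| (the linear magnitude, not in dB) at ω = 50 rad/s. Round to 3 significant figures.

At s = jω = j50:
quadratic: (j50)² + 47·j50 + 2500 = 0 + j2350 → |·| ≈ 2350, ∠ ≈ 90.00°
|L| = 12500 / 2350 ≈ 5.3191

5.32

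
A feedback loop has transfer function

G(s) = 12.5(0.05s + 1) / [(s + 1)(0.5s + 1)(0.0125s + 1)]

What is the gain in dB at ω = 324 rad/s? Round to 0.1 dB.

-60.7 dB

At ω = 324 rad/s:
zero (1 + j324·0.05) = 1 + j16.2 → |·| ≈ 16.231, ∠ ≈ 86.47°
pole (1 + j324·1) = 1 + j324 → |·| ≈ 324, ∠ ≈ 89.82°
pole (1 + j324·0.5) = 1 + j162 → |·| ≈ 162, ∠ ≈ 89.65°
pole (1 + j324·0.0125) = 1 + j4.05 → |·| ≈ 4.1716, ∠ ≈ 76.13°
|G| = 12.5 · 16.231 / (324 · 162 · 4.1716) ≈ 0.0009266
Gain = 20 log₁₀(0.0009266) ≈ -60.66 dB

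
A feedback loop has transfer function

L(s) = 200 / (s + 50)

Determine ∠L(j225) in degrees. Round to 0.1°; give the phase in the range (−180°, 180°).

Substitute s = j225:
Numerator: 200 = 200 + j0
Denominator: (j225) + 50 = 50 + j225
|N| = √(200² + 0²) ≈ 200, ∠N ≈ 0.00°
|D| = √(50² + 225²) ≈ 230.49, ∠D ≈ 77.47°
∠L = 0.00° − 77.47° = -77.47°

-77.5°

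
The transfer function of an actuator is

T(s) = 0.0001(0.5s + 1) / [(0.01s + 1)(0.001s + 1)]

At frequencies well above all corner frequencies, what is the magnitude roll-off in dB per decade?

-20 dB/decade

Each pole contributes −20 dB/decade at high frequency; each zero contributes +20 dB/decade.
Net: 1 zero(s) − 2 pole(s) → -20 dB/decade.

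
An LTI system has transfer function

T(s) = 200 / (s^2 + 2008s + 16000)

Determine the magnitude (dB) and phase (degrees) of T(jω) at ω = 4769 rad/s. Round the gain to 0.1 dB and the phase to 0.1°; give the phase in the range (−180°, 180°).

Substitute s = j4769:
Numerator: 200 = 200 + j0
Denominator: (j4769)^2 + 2008(j4769) + 16000 = -22727361 + j9576152
|N| = √(200² + 0²) ≈ 200, ∠N ≈ 0.00°
|D| = √(22727361² + 9576152²) ≈ 2.4662e+07, ∠D ≈ 157.15°
|T| = 200 / 2.4662e+07 ≈ 8.1096e-06
Gain = 20 log₁₀(8.1096e-06) ≈ -101.82 dB
∠T = 0.00° − 157.15° = -157.15°

-101.8 dB, -157.2°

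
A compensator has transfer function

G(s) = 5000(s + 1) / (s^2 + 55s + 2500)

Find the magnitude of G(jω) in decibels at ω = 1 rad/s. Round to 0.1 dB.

At s = jω = j1:
zero (s+1): 1 + j1 → |·| = √(1²+1²) = √2 ≈ 1.4142, ∠ = arctan(1/1) ≈ 45.00°
quadratic: (j1)² + 55·j1 + 2500 = 2499 + j55 → |·| ≈ 2499.6, ∠ ≈ 1.26°
|G| = 5000 · 1.4142 / 2499.6 ≈ 2.8289
Gain = 20 log₁₀(2.8289) ≈ 9.03 dB

9.0 dB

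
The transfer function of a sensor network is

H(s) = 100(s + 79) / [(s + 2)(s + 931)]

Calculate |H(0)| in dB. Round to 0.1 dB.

12.6 dB

H(0) = 100·79 / (2·931) ≈ 4.2427
20 log₁₀(4.2427) ≈ 12.55 dB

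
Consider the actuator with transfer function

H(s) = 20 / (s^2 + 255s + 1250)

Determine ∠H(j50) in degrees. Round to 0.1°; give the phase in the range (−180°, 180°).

Substitute s = j50:
Numerator: 20 = 20 + j0
Denominator: (j50)^2 + 255(j50) + 1250 = -1250 + j12750
|N| = √(20² + 0²) ≈ 20, ∠N ≈ 0.00°
|D| = √(1250² + 12750²) ≈ 12811, ∠D ≈ 95.60°
∠H = 0.00° − 95.60° = -95.60°

-95.6°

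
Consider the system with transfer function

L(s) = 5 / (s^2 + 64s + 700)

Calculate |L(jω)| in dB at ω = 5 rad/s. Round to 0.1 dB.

-43.5 dB

Substitute s = j5:
Numerator: 5 = 5 + j0
Denominator: (j5)^2 + 64(j5) + 700 = 675 + j320
|N| = √(5² + 0²) ≈ 5, ∠N ≈ 0.00°
|D| = √(675² + 320²) ≈ 747.01, ∠D ≈ 25.36°
|L| = 5 / 747.01 ≈ 0.0066934
Gain = 20 log₁₀(0.0066934) ≈ -43.49 dB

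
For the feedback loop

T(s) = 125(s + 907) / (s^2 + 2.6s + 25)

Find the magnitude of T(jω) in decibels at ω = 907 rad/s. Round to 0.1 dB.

-14.2 dB

At s = jω = j907:
zero (s+907): 907 + j907 → |·| = √(907²+907²) = √1645298 ≈ 1282.7, ∠ = arctan(907/907) ≈ 45.00°
quadratic: (j907)² + 2.6·j907 + 25 = -822624 + j2358.2 → |·| ≈ 8.2263e+05, ∠ ≈ 179.84°
|T| = 125 · 1282.7 / 8.2263e+05 ≈ 0.19491
Gain = 20 log₁₀(0.19491) ≈ -14.20 dB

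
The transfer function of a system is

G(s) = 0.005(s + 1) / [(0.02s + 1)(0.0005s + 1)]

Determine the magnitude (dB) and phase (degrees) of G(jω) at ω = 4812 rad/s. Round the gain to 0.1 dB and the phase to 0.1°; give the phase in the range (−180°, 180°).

At ω = 4812 rad/s:
zero (1 + j4812·1) = 1 + j4812 → |·| ≈ 4812, ∠ ≈ 89.99°
pole (1 + j4812·0.02) = 1 + j96.24 → |·| ≈ 96.245, ∠ ≈ 89.40°
pole (1 + j4812·0.0005) = 1 + j2.406 → |·| ≈ 2.6055, ∠ ≈ 67.43°
|G| = 0.005 · 4812 / (96.245 · 2.6055) ≈ 0.095946
Gain = 20 log₁₀(0.095946) ≈ -20.36 dB
∠G = (89.99°) − (89.40° + 67.43°) = -66.84°

-20.4 dB, -66.8°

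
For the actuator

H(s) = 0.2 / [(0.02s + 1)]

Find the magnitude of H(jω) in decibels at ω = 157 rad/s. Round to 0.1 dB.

At ω = 157 rad/s:
pole (1 + j157·0.02) = 1 + j3.14 → |·| ≈ 3.2954, ∠ ≈ 72.33°
|H| = 0.2 · 1 / (3.2954) ≈ 0.060691
Gain = 20 log₁₀(0.060691) ≈ -24.34 dB

-24.3 dB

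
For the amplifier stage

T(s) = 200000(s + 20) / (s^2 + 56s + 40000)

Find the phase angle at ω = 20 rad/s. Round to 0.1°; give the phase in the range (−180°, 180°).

At s = jω = j20:
zero (s+20): 20 + j20 → |·| = √(20²+20²) = √800 ≈ 28.284, ∠ = arctan(20/20) ≈ 45.00°
quadratic: (j20)² + 56·j20 + 40000 = 39600 + j1120 → |·| ≈ 39616, ∠ ≈ 1.62°
∠T = 45.00° − 1.62° = 43.38°

43.4°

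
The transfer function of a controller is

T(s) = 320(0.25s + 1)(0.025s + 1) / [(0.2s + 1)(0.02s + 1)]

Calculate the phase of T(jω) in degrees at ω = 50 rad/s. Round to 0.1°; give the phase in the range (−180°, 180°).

At ω = 50 rad/s:
zero (1 + j50·0.25) = 1 + j12.5 → |·| ≈ 12.54, ∠ ≈ 85.43°
zero (1 + j50·0.025) = 1 + j1.25 → |·| ≈ 1.6008, ∠ ≈ 51.34°
pole (1 + j50·0.2) = 1 + j10 → |·| ≈ 10.05, ∠ ≈ 84.29°
pole (1 + j50·0.02) = 1 + j1 → |·| ≈ 1.4142, ∠ ≈ 45.00°
∠T = (85.43° + 51.34°) − (84.29° + 45.00°) = 7.48°

7.5°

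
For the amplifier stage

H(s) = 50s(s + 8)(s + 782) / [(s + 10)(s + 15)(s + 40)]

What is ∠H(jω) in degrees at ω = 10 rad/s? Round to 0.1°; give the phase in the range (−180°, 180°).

49.3°

At s = jω = j10:
zero (s+8): 8 + j10 → |·| = √(8²+10²) = √164 ≈ 12.806, ∠ = arctan(10/8) ≈ 51.34°
zero (s+782): 782 + j10 → |·| = √(782²+10²) = √611624 ≈ 782.06, ∠ = arctan(10/782) ≈ 0.73°
zero at origin: s = j10 → |·| = 10, ∠ = 90.00°
pole (s+10): 10 + j10 → |·| = √(10²+10²) = √200 ≈ 14.142, ∠ = arctan(10/10) ≈ 45.00°
pole (s+15): 15 + j10 → |·| = √(15²+10²) = √325 ≈ 18.028, ∠ = arctan(10/15) ≈ 33.69°
pole (s+40): 40 + j10 → |·| = √(40²+10²) = √1700 ≈ 41.231, ∠ = arctan(10/40) ≈ 14.04°
∠H = 142.07° − 92.73° = 49.34°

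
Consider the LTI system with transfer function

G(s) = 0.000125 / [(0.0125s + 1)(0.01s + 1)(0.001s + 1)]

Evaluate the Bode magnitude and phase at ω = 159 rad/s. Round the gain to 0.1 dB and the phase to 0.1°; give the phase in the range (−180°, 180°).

At ω = 159 rad/s:
pole (1 + j159·0.0125) = 1 + j1.9875 → |·| ≈ 2.2249, ∠ ≈ 63.29°
pole (1 + j159·0.01) = 1 + j1.59 → |·| ≈ 1.8783, ∠ ≈ 57.83°
pole (1 + j159·0.001) = 1 + j0.159 → |·| ≈ 1.0126, ∠ ≈ 9.03°
|G| = 0.000125 · 1 / (2.2249 · 1.8783 · 1.0126) ≈ 2.9539e-05
Gain = 20 log₁₀(2.9539e-05) ≈ -90.59 dB
∠G = (0°) − (63.29° + 57.83° + 9.03°) = -130.15°

-90.6 dB, -130.2°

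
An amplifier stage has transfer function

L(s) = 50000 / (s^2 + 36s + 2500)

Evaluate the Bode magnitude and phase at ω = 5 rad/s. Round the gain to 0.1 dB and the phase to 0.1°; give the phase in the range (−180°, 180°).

26.1 dB, -4.2°

At s = jω = j5:
quadratic: (j5)² + 36·j5 + 2500 = 2475 + j180 → |·| ≈ 2481.5, ∠ ≈ 4.16°
|L| = 50000 / 2481.5 ≈ 20.149
Gain = 20 log₁₀(20.149) ≈ 26.09 dB
∠L = 0.00° − 4.16° = -4.16°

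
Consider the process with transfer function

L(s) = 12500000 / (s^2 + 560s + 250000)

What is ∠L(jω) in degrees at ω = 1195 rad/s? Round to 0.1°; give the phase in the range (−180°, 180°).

-150.4°

At s = jω = j1195:
quadratic: (j1195)² + 560·j1195 + 250000 = -1178025 + j669200 → |·| ≈ 1.3548e+06, ∠ ≈ 150.40°
∠L = 0.00° − 150.40° = -150.40°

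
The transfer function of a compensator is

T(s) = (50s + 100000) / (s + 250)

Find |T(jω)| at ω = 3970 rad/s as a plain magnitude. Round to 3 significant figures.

55.9

Substitute s = j3970:
Numerator: 50(j3970) + 100000 = 100000 + j198500
Denominator: (j3970) + 250 = 250 + j3970
|N| = √(100000² + 198500²) ≈ 2.2227e+05, ∠N ≈ 63.26°
|D| = √(250² + 3970²) ≈ 3977.9, ∠D ≈ 86.40°
|T| = 2.2227e+05 / 3977.9 ≈ 55.876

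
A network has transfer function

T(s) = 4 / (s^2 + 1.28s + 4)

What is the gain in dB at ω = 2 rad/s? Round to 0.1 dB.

At s = jω = j2:
quadratic: (j2)² + 1.28·j2 + 4 = 0 + j2.56 → |·| ≈ 2.56, ∠ ≈ 90.00°
|T| = 4 / 2.56 ≈ 1.5625
Gain = 20 log₁₀(1.5625) ≈ 3.88 dB

3.9 dB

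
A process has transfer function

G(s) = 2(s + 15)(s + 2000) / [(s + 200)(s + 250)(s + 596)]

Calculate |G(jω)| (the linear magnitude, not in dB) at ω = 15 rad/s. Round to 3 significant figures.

0.00283

At s = jω = j15:
zero (s+15): 15 + j15 → |·| = √(15²+15²) = √450 ≈ 21.213, ∠ = arctan(15/15) ≈ 45.00°
zero (s+2000): 2000 + j15 → |·| = √(2000²+15²) = √4000225 ≈ 2000.1, ∠ = arctan(15/2000) ≈ 0.43°
pole (s+200): 200 + j15 → |·| = √(200²+15²) = √40225 ≈ 200.56, ∠ = arctan(15/200) ≈ 4.29°
pole (s+250): 250 + j15 → |·| = √(250²+15²) = √62725 ≈ 250.45, ∠ = arctan(15/250) ≈ 3.43°
pole (s+596): 596 + j15 → |·| = √(596²+15²) = √355441 ≈ 596.19, ∠ = arctan(15/596) ≈ 1.44°
|G| = 2 · 42428 / 2.9947e+07 ≈ 0.0028335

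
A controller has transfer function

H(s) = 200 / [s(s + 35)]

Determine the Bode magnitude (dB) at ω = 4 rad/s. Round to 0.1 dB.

3.0 dB

At s = jω = j4:
pole (s+35): 35 + j4 → |·| = √(35²+4²) = √1241 ≈ 35.228, ∠ = arctan(4/35) ≈ 6.52°
pole at origin: |s| = 4, ∠ = 90.00° (in denominator)
|H| = 200 / 140.91 ≈ 1.4193
Gain = 20 log₁₀(1.4193) ≈ 3.04 dB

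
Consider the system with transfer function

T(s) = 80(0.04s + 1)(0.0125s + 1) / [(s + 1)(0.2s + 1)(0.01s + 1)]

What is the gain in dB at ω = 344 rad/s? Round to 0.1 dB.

-24.8 dB

At ω = 344 rad/s:
zero (1 + j344·0.04) = 1 + j13.76 → |·| ≈ 13.796, ∠ ≈ 85.84°
zero (1 + j344·0.0125) = 1 + j4.3 → |·| ≈ 4.4147, ∠ ≈ 76.91°
pole (1 + j344·1) = 1 + j344 → |·| ≈ 344, ∠ ≈ 89.83°
pole (1 + j344·0.2) = 1 + j68.8 → |·| ≈ 68.807, ∠ ≈ 89.17°
pole (1 + j344·0.01) = 1 + j3.44 → |·| ≈ 3.5824, ∠ ≈ 73.79°
|T| = 80 · 13.796 · 4.4147 / (344 · 68.807 · 3.5824) ≈ 0.057462
Gain = 20 log₁₀(0.057462) ≈ -24.81 dB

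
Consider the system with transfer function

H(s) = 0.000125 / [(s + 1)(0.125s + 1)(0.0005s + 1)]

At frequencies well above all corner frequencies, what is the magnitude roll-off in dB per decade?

Each pole contributes −20 dB/decade at high frequency; each zero contributes +20 dB/decade.
Net: 0 zero(s) − 3 pole(s) → -60 dB/decade.

-60 dB/decade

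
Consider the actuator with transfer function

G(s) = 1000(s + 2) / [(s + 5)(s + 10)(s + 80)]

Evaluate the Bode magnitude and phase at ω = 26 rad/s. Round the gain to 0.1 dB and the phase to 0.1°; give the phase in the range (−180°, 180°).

At s = jω = j26:
zero (s+2): 2 + j26 → |·| = √(2²+26²) = √680 ≈ 26.077, ∠ = arctan(26/2) ≈ 85.60°
pole (s+5): 5 + j26 → |·| = √(5²+26²) = √701 ≈ 26.476, ∠ = arctan(26/5) ≈ 79.11°
pole (s+10): 10 + j26 → |·| = √(10²+26²) = √776 ≈ 27.857, ∠ = arctan(26/10) ≈ 68.96°
pole (s+80): 80 + j26 → |·| = √(80²+26²) = √7076 ≈ 84.119, ∠ = arctan(26/80) ≈ 18.00°
|G| = 1000 · 26.077 / 62041 ≈ 0.42032
Gain = 20 log₁₀(0.42032) ≈ -7.53 dB
∠G = 85.60° − 166.07° = -80.47°

-7.5 dB, -80.5°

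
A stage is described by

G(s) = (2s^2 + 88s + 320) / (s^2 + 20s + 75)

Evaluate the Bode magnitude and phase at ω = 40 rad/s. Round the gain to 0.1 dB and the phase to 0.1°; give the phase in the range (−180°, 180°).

8.4 dB, -23.0°

Substitute s = j40:
Numerator: 2(j40)^2 + 88(j40) + 320 = -2880 + j3520
Denominator: (j40)^2 + 20(j40) + 75 = -1525 + j800
|N| = √(2880² + 3520²) ≈ 4548.1, ∠N ≈ 129.29°
|D| = √(1525² + 800²) ≈ 1722.1, ∠D ≈ 152.32°
|G| = 4548.1 / 1722.1 ≈ 2.641
Gain = 20 log₁₀(2.641) ≈ 8.44 dB
∠G = 129.29° − 152.32° = -23.03°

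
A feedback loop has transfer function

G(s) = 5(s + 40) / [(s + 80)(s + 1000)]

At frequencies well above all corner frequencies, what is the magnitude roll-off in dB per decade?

-20 dB/decade

Each pole contributes −20 dB/decade at high frequency; each zero contributes +20 dB/decade.
Net: 1 zero(s) − 2 pole(s) → -20 dB/decade.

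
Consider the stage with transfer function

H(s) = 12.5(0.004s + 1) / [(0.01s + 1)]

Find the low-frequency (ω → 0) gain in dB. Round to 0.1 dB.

H(0) = 12.5 · 1 / 1 = 12.5
20 log₁₀(12.5) ≈ 21.94 dB

21.9 dB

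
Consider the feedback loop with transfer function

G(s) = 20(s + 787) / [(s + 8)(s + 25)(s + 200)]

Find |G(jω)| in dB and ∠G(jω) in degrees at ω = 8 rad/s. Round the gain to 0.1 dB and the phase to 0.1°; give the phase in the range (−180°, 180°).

At s = jω = j8:
zero (s+787): 787 + j8 → |·| = √(787²+8²) = √619433 ≈ 787.04, ∠ = arctan(8/787) ≈ 0.58°
pole (s+8): 8 + j8 → |·| = √(8²+8²) = √128 ≈ 11.314, ∠ = arctan(8/8) ≈ 45.00°
pole (s+25): 25 + j8 → |·| = √(25²+8²) = √689 ≈ 26.249, ∠ = arctan(8/25) ≈ 17.74°
pole (s+200): 200 + j8 → |·| = √(200²+8²) = √40064 ≈ 200.16, ∠ = arctan(8/200) ≈ 2.29°
|G| = 20 · 787.04 / 59444 ≈ 0.2648
Gain = 20 log₁₀(0.2648) ≈ -11.54 dB
∠G = 0.58° − 65.03° = -64.45°

-11.5 dB, -64.5°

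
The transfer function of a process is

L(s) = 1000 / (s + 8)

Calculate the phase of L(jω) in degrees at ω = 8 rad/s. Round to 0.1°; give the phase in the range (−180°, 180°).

-45.0°

Substitute s = j8:
Numerator: 1000 = 1000 + j0
Denominator: (j8) + 8 = 8 + j8
|N| = √(1000² + 0²) ≈ 1000, ∠N ≈ 0.00°
|D| = √(8² + 8²) ≈ 11.314, ∠D ≈ 45.00°
∠L = 0.00° − 45.00° = -45.00°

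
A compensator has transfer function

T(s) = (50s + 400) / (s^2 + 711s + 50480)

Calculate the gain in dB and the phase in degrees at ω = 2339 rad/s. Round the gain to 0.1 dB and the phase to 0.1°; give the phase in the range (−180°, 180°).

-33.7 dB, -73.1°

Substitute s = j2339:
Numerator: 50(j2339) + 400 = 400 + j116950
Denominator: (j2339)^2 + 711(j2339) + 50480 = -5420441 + j1663029
|N| = √(400² + 116950²) ≈ 1.1695e+05, ∠N ≈ 89.80°
|D| = √(5420441² + 1663029²) ≈ 5.6698e+06, ∠D ≈ 162.94°
|T| = 1.1695e+05 / 5.6698e+06 ≈ 0.020627
Gain = 20 log₁₀(0.020627) ≈ -33.71 dB
∠T = 89.80° − 162.94° = -73.14°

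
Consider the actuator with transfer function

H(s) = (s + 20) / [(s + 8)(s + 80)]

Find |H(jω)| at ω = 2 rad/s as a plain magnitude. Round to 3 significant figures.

At s = jω = j2:
zero (s+20): 20 + j2 → |·| = √(20²+2²) = √404 ≈ 20.1, ∠ = arctan(2/20) ≈ 5.71°
pole (s+8): 8 + j2 → |·| = √(8²+2²) = √68 ≈ 8.2462, ∠ = arctan(2/8) ≈ 14.04°
pole (s+80): 80 + j2 → |·| = √(80²+2²) = √6404 ≈ 80.025, ∠ = arctan(2/80) ≈ 1.43°
|H| = 1 · 20.1 / 659.9 ≈ 0.030459

0.0305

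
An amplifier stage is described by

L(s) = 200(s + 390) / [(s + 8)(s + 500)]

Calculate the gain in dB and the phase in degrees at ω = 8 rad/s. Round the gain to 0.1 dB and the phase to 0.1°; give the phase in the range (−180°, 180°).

At s = jω = j8:
zero (s+390): 390 + j8 → |·| = √(390²+8²) = √152164 ≈ 390.08, ∠ = arctan(8/390) ≈ 1.18°
pole (s+8): 8 + j8 → |·| = √(8²+8²) = √128 ≈ 11.314, ∠ = arctan(8/8) ≈ 45.00°
pole (s+500): 500 + j8 → |·| = √(500²+8²) = √250064 ≈ 500.06, ∠ = arctan(8/500) ≈ 0.92°
|L| = 200 · 390.08 / 5657.7 ≈ 13.789
Gain = 20 log₁₀(13.789) ≈ 22.79 dB
∠L = 1.18° − 45.92° = -44.74°

22.8 dB, -44.7°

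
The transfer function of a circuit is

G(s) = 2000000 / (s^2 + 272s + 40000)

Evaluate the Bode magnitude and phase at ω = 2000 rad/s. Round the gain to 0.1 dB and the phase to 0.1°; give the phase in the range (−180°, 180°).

At s = jω = j2000:
quadratic: (j2000)² + 272·j2000 + 40000 = -3960000 + j544000 → |·| ≈ 3.9972e+06, ∠ ≈ 172.18°
|G| = 2000000 / 3.9972e+06 ≈ 0.50035
Gain = 20 log₁₀(0.50035) ≈ -6.01 dB
∠G = 0.00° − 172.18° = -172.18°

-6.0 dB, -172.2°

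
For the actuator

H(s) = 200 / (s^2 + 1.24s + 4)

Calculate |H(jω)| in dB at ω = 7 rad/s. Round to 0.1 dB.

At s = jω = j7:
quadratic: (j7)² + 1.24·j7 + 4 = -45 + j8.68 → |·| ≈ 45.829, ∠ ≈ 169.08°
|H| = 200 / 45.829 ≈ 4.364
Gain = 20 log₁₀(4.364) ≈ 12.80 dB

12.8 dB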